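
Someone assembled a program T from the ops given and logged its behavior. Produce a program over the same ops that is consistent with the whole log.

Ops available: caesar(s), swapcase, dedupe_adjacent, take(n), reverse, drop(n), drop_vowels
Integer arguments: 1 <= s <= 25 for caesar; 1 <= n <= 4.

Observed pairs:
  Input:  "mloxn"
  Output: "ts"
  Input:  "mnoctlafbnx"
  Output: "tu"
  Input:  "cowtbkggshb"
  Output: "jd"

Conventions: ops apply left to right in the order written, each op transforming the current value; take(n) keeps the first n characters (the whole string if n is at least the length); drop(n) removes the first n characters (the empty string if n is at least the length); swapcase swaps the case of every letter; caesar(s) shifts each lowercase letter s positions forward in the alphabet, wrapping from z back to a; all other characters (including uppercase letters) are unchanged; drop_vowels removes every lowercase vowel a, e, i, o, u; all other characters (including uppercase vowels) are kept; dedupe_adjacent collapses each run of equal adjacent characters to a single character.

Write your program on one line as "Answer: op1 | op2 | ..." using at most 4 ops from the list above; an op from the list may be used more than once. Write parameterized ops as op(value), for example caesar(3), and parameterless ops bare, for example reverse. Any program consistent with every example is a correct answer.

drop_vowels | dedupe_adjacent | take(2) | caesar(7)

Check, running the answer program on each example:
  "mloxn" -> "mlxn" -> "mlxn" -> "ml" -> "ts"
  "mnoctlafbnx" -> "mnctlfbnx" -> "mnctlfbnx" -> "mn" -> "tu"
  "cowtbkggshb" -> "cwtbkggshb" -> "cwtbkgshb" -> "cw" -> "jd"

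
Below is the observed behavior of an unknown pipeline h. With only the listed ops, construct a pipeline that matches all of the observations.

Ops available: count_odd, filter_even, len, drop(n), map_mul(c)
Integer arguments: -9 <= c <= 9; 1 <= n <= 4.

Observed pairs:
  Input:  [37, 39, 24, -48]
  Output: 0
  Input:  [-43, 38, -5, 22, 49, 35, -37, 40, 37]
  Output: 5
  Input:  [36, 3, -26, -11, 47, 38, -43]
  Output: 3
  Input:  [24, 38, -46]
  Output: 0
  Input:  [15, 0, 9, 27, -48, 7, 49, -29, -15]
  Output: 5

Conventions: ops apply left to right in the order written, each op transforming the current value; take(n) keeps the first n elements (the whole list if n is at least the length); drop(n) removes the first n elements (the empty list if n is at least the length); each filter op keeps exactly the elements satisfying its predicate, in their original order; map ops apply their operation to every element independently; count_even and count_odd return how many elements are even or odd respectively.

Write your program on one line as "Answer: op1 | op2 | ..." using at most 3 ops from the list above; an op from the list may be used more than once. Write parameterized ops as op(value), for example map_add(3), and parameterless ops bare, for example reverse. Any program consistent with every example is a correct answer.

map_mul(-1) | drop(4) | len

Check, running the answer program on each example:
  [37, 39, 24, -48] -> [-37, -39, -24, 48] -> [] -> 0
  [-43, 38, -5, 22, 49, 35, -37, 40, 37] -> [43, -38, 5, -22, -49, -35, 37, -40, -37] -> [-49, -35, 37, -40, -37] -> 5
  [36, 3, -26, -11, 47, 38, -43] -> [-36, -3, 26, 11, -47, -38, 43] -> [-47, -38, 43] -> 3
  [24, 38, -46] -> [-24, -38, 46] -> [] -> 0
  [15, 0, 9, 27, -48, 7, 49, -29, -15] -> [-15, 0, -9, -27, 48, -7, -49, 29, 15] -> [48, -7, -49, 29, 15] -> 5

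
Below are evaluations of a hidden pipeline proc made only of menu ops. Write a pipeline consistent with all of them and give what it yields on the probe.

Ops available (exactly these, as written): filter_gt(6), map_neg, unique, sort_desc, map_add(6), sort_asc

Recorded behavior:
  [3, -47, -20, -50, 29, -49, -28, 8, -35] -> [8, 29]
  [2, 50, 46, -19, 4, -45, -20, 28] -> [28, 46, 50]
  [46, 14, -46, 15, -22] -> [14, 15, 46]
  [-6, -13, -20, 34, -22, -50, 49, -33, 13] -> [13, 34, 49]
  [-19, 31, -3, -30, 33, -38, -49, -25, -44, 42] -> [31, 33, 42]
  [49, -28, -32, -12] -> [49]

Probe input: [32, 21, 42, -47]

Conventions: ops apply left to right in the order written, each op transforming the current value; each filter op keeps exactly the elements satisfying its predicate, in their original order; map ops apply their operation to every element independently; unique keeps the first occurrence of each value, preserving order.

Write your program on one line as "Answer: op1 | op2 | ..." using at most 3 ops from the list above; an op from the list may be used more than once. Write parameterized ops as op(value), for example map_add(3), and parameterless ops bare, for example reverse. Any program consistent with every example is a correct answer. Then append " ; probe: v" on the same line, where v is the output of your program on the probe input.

filter_gt(6) | sort_desc | sort_asc ; probe: [21, 32, 42]

Check, running the answer program on each example:
  [3, -47, -20, -50, 29, -49, -28, 8, -35] -> [29, 8] -> [29, 8] -> [8, 29]
  [2, 50, 46, -19, 4, -45, -20, 28] -> [50, 46, 28] -> [50, 46, 28] -> [28, 46, 50]
  [46, 14, -46, 15, -22] -> [46, 14, 15] -> [46, 15, 14] -> [14, 15, 46]
  [-6, -13, -20, 34, -22, -50, 49, -33, 13] -> [34, 49, 13] -> [49, 34, 13] -> [13, 34, 49]
  [-19, 31, -3, -30, 33, -38, -49, -25, -44, 42] -> [31, 33, 42] -> [42, 33, 31] -> [31, 33, 42]
  [49, -28, -32, -12] -> [49] -> [49] -> [49]
  probe: [32, 21, 42, -47] -> [32, 21, 42] -> [42, 32, 21] -> [21, 32, 42]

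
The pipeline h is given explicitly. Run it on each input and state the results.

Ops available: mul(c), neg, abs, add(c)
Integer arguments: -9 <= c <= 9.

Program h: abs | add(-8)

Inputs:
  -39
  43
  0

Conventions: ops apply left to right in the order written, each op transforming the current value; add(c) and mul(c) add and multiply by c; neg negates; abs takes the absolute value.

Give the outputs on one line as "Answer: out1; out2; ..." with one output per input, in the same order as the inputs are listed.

31; 35; -8

Execution, op by op:
  -39 -> 39 -> 31
  43 -> 43 -> 35
  0 -> 0 -> -8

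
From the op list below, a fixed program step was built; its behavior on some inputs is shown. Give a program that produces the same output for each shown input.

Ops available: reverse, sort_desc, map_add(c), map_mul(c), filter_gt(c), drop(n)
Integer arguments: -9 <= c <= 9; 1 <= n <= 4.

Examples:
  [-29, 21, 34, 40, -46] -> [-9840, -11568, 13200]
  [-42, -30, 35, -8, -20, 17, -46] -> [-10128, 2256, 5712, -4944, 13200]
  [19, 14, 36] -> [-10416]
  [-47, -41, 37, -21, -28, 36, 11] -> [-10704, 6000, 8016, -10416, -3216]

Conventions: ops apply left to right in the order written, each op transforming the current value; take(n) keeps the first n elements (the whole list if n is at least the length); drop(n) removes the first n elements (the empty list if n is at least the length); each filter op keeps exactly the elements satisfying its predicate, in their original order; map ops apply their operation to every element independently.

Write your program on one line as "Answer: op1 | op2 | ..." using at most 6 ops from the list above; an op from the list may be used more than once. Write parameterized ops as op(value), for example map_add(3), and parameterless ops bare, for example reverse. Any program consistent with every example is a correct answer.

map_mul(4) | map_mul(-9) | map_add(-6) | drop(2) | map_mul(8)

Check, running the answer program on each example:
  [-29, 21, 34, 40, -46] -> [-116, 84, 136, 160, -184] -> [1044, -756, -1224, -1440, 1656] -> [1038, -762, -1230, -1446, 1650] -> [-1230, -1446, 1650] -> [-9840, -11568, 13200]
  [-42, -30, 35, -8, -20, 17, -46] -> [-168, -120, 140, -32, -80, 68, -184] -> [1512, 1080, -1260, 288, 720, -612, 1656] -> [1506, 1074, -1266, 282, 714, -618, 1650] -> [-1266, 282, 714, -618, 1650] -> [-10128, 2256, 5712, -4944, 13200]
  [19, 14, 36] -> [76, 56, 144] -> [-684, -504, -1296] -> [-690, -510, -1302] -> [-1302] -> [-10416]
  [-47, -41, 37, -21, -28, 36, 11] -> [-188, -164, 148, -84, -112, 144, 44] -> [1692, 1476, -1332, 756, 1008, -1296, -396] -> [1686, 1470, -1338, 750, 1002, -1302, -402] -> [-1338, 750, 1002, -1302, -402] -> [-10704, 6000, 8016, -10416, -3216]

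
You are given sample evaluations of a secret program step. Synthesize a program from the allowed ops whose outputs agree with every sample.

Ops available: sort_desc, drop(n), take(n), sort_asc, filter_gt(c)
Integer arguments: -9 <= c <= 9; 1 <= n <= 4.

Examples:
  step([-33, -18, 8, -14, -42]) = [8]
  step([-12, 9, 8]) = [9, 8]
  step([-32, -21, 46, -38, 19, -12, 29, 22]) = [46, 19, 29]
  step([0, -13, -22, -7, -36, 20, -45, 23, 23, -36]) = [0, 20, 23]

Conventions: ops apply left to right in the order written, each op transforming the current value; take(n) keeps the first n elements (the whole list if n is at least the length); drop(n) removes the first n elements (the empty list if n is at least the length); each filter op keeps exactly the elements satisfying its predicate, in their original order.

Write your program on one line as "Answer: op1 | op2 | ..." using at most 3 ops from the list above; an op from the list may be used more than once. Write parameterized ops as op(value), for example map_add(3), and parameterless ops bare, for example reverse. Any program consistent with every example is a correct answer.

filter_gt(-1) | take(3)

Check, running the answer program on each example:
  [-33, -18, 8, -14, -42] -> [8] -> [8]
  [-12, 9, 8] -> [9, 8] -> [9, 8]
  [-32, -21, 46, -38, 19, -12, 29, 22] -> [46, 19, 29, 22] -> [46, 19, 29]
  [0, -13, -22, -7, -36, 20, -45, 23, 23, -36] -> [0, 20, 23, 23] -> [0, 20, 23]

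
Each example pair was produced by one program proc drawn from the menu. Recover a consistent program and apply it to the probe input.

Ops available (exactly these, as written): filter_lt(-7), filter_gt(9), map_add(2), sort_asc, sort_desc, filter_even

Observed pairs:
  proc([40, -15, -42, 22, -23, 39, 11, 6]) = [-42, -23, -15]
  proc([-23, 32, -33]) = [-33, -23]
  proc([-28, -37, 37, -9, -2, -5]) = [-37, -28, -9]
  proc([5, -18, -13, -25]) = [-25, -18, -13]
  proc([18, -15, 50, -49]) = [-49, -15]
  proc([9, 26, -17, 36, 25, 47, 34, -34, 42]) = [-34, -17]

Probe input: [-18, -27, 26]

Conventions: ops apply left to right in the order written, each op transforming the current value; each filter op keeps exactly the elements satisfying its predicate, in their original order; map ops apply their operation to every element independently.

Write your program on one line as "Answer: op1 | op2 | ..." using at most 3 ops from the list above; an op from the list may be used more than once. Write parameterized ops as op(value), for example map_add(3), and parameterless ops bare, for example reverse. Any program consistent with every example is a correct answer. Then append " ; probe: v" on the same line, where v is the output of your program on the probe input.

filter_lt(-7) | sort_asc ; probe: [-27, -18]

Check, running the answer program on each example:
  [40, -15, -42, 22, -23, 39, 11, 6] -> [-15, -42, -23] -> [-42, -23, -15]
  [-23, 32, -33] -> [-23, -33] -> [-33, -23]
  [-28, -37, 37, -9, -2, -5] -> [-28, -37, -9] -> [-37, -28, -9]
  [5, -18, -13, -25] -> [-18, -13, -25] -> [-25, -18, -13]
  [18, -15, 50, -49] -> [-15, -49] -> [-49, -15]
  [9, 26, -17, 36, 25, 47, 34, -34, 42] -> [-17, -34] -> [-34, -17]
  probe: [-18, -27, 26] -> [-18, -27] -> [-27, -18]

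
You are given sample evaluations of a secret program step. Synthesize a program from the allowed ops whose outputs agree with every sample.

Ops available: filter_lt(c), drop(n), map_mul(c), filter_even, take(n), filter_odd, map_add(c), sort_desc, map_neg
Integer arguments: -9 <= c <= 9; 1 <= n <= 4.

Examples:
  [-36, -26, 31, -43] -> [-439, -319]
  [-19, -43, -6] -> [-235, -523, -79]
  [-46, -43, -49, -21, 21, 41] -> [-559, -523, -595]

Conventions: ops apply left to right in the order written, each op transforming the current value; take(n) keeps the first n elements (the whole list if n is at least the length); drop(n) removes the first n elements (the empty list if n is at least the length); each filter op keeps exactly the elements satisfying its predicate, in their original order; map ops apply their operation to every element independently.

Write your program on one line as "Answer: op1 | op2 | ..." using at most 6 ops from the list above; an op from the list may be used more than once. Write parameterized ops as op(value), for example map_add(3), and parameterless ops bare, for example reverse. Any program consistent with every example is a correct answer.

map_mul(-2) | map_mul(-6) | take(3) | map_add(-7) | filter_lt(0)

Check, running the answer program on each example:
  [-36, -26, 31, -43] -> [72, 52, -62, 86] -> [-432, -312, 372, -516] -> [-432, -312, 372] -> [-439, -319, 365] -> [-439, -319]
  [-19, -43, -6] -> [38, 86, 12] -> [-228, -516, -72] -> [-228, -516, -72] -> [-235, -523, -79] -> [-235, -523, -79]
  [-46, -43, -49, -21, 21, 41] -> [92, 86, 98, 42, -42, -82] -> [-552, -516, -588, -252, 252, 492] -> [-552, -516, -588] -> [-559, -523, -595] -> [-559, -523, -595]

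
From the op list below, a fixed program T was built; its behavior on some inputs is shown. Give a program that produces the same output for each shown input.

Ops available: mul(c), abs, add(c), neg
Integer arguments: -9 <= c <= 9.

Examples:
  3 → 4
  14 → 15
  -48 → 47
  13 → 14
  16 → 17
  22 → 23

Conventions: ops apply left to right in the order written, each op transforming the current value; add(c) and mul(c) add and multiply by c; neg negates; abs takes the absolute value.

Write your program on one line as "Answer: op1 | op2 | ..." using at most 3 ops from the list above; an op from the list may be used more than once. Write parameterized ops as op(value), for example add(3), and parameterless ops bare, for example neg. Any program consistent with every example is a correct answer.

add(1) | abs

Check, running the answer program on each example:
  3 -> 4 -> 4
  14 -> 15 -> 15
  -48 -> -47 -> 47
  13 -> 14 -> 14
  16 -> 17 -> 17
  22 -> 23 -> 23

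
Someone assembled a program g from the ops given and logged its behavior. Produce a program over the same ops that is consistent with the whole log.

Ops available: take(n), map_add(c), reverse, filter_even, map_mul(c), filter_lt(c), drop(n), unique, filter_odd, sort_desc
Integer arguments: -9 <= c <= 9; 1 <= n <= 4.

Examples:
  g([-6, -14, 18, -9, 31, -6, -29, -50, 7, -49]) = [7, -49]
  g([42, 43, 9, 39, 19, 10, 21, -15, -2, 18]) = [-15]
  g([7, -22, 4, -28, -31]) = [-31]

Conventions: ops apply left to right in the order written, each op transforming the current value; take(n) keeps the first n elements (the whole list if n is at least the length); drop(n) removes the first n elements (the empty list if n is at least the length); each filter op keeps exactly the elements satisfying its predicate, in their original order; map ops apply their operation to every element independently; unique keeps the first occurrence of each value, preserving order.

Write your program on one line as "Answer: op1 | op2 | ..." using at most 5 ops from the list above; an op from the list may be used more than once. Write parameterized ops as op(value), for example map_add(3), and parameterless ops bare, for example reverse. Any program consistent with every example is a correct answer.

reverse | take(3) | sort_desc | filter_odd

Check, running the answer program on each example:
  [-6, -14, 18, -9, 31, -6, -29, -50, 7, -49] -> [-49, 7, -50, -29, -6, 31, -9, 18, -14, -6] -> [-49, 7, -50] -> [7, -49, -50] -> [7, -49]
  [42, 43, 9, 39, 19, 10, 21, -15, -2, 18] -> [18, -2, -15, 21, 10, 19, 39, 9, 43, 42] -> [18, -2, -15] -> [18, -2, -15] -> [-15]
  [7, -22, 4, -28, -31] -> [-31, -28, 4, -22, 7] -> [-31, -28, 4] -> [4, -28, -31] -> [-31]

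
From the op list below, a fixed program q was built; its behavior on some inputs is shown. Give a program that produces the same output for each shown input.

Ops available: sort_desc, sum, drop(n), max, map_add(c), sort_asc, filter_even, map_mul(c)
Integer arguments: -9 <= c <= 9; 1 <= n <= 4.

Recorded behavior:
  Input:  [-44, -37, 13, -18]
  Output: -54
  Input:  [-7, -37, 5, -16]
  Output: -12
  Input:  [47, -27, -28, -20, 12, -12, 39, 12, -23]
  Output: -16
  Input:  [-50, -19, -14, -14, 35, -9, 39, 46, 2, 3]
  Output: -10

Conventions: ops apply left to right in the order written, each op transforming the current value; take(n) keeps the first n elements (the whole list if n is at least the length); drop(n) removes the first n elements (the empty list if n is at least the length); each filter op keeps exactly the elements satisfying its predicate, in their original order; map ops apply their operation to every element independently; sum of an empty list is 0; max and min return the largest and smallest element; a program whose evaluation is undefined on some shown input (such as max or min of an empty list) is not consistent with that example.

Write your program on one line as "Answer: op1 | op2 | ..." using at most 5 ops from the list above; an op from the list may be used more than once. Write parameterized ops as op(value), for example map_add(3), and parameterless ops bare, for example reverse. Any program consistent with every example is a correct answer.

map_add(4) | sort_asc | filter_even | sum

Check, running the answer program on each example:
  [-44, -37, 13, -18] -> [-40, -33, 17, -14] -> [-40, -33, -14, 17] -> [-40, -14] -> -54
  [-7, -37, 5, -16] -> [-3, -33, 9, -12] -> [-33, -12, -3, 9] -> [-12] -> -12
  [47, -27, -28, -20, 12, -12, 39, 12, -23] -> [51, -23, -24, -16, 16, -8, 43, 16, -19] -> [-24, -23, -19, -16, -8, 16, 16, 43, 51] -> [-24, -16, -8, 16, 16] -> -16
  [-50, -19, -14, -14, 35, -9, 39, 46, 2, 3] -> [-46, -15, -10, -10, 39, -5, 43, 50, 6, 7] -> [-46, -15, -10, -10, -5, 6, 7, 39, 43, 50] -> [-46, -10, -10, 6, 50] -> -10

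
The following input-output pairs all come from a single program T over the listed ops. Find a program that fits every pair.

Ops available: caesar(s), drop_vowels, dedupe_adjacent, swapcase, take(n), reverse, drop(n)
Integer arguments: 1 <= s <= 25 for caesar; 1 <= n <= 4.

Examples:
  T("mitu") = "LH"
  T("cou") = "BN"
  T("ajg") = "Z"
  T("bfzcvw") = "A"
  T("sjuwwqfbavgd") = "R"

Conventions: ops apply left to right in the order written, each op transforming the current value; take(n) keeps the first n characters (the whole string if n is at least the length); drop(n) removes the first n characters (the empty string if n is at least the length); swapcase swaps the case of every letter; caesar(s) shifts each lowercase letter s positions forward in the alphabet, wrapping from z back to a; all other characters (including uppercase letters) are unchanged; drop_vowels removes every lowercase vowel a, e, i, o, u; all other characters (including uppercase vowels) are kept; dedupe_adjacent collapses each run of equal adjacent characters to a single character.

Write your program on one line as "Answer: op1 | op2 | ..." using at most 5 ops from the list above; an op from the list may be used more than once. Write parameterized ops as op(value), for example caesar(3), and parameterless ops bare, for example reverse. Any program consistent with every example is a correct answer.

caesar(21) | take(2) | drop_vowels | caesar(4) | swapcase

Check, running the answer program on each example:
  "mitu" -> "hdop" -> "hd" -> "hd" -> "lh" -> "LH"
  "cou" -> "xjp" -> "xj" -> "xj" -> "bn" -> "BN"
  "ajg" -> "veb" -> "ve" -> "v" -> "z" -> "Z"
  "bfzcvw" -> "wauxqr" -> "wa" -> "w" -> "a" -> "A"
  "sjuwwqfbavgd" -> "neprrlawvqby" -> "ne" -> "n" -> "r" -> "R"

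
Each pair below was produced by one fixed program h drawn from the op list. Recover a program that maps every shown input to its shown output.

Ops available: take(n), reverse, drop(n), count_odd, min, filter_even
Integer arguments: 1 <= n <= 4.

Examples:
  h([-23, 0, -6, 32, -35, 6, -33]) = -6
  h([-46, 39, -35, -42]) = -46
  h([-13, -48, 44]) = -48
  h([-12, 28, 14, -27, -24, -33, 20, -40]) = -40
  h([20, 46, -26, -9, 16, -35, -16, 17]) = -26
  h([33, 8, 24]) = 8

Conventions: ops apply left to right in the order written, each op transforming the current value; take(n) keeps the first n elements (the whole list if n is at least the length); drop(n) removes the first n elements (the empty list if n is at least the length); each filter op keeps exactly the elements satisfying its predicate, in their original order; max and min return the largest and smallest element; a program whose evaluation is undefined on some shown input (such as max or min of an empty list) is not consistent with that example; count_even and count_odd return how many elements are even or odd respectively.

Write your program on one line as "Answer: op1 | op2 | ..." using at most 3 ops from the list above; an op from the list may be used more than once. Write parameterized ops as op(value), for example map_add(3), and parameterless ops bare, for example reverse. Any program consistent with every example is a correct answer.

reverse | filter_even | min

Check, running the answer program on each example:
  [-23, 0, -6, 32, -35, 6, -33] -> [-33, 6, -35, 32, -6, 0, -23] -> [6, 32, -6, 0] -> -6
  [-46, 39, -35, -42] -> [-42, -35, 39, -46] -> [-42, -46] -> -46
  [-13, -48, 44] -> [44, -48, -13] -> [44, -48] -> -48
  [-12, 28, 14, -27, -24, -33, 20, -40] -> [-40, 20, -33, -24, -27, 14, 28, -12] -> [-40, 20, -24, 14, 28, -12] -> -40
  [20, 46, -26, -9, 16, -35, -16, 17] -> [17, -16, -35, 16, -9, -26, 46, 20] -> [-16, 16, -26, 46, 20] -> -26
  [33, 8, 24] -> [24, 8, 33] -> [24, 8] -> 8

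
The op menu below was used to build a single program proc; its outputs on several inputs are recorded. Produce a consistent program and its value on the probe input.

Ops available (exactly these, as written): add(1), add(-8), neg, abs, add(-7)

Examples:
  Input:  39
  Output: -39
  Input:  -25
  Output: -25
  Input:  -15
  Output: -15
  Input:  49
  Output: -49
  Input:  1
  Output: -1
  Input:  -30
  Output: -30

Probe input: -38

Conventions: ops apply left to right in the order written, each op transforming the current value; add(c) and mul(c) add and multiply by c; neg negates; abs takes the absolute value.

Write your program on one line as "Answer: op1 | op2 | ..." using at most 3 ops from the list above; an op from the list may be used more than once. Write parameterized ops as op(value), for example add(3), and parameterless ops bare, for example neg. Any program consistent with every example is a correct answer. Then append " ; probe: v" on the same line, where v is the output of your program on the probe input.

abs | neg ; probe: -38

Check, running the answer program on each example:
  39 -> 39 -> -39
  -25 -> 25 -> -25
  -15 -> 15 -> -15
  49 -> 49 -> -49
  1 -> 1 -> -1
  -30 -> 30 -> -30
  probe: -38 -> 38 -> -38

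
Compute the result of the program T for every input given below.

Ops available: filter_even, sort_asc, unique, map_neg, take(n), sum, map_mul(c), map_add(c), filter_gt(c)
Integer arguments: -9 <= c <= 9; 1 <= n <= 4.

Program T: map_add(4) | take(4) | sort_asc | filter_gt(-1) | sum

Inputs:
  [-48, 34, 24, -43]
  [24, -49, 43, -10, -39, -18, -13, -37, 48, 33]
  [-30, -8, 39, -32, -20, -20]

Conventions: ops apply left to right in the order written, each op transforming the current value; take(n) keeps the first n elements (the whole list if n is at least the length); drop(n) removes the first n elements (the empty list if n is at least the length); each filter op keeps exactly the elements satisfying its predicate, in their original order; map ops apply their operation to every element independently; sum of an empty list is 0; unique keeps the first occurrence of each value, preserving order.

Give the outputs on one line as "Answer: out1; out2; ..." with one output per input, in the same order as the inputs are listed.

Execution, op by op:
  [-48, 34, 24, -43] -> [-44, 38, 28, -39] -> [-44, 38, 28, -39] -> [-44, -39, 28, 38] -> [28, 38] -> 66
  [24, -49, 43, -10, -39, -18, -13, -37, 48, 33] -> [28, -45, 47, -6, -35, -14, -9, -33, 52, 37] -> [28, -45, 47, -6] -> [-45, -6, 28, 47] -> [28, 47] -> 75
  [-30, -8, 39, -32, -20, -20] -> [-26, -4, 43, -28, -16, -16] -> [-26, -4, 43, -28] -> [-28, -26, -4, 43] -> [43] -> 43

66; 75; 43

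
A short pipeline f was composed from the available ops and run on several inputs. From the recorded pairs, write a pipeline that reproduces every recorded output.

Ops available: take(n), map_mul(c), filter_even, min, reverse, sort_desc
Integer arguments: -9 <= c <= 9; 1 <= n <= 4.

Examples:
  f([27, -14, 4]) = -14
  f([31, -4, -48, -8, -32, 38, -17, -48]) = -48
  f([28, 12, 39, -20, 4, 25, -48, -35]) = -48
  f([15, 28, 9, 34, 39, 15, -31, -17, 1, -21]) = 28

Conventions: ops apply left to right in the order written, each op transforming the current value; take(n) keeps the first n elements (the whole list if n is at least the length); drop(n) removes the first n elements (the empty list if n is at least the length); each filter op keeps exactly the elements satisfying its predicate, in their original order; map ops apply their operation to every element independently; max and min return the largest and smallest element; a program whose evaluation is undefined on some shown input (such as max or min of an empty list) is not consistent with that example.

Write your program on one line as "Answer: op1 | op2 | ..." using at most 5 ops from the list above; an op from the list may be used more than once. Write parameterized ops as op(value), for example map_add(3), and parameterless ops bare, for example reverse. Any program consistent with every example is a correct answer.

reverse | filter_even | sort_desc | min

Check, running the answer program on each example:
  [27, -14, 4] -> [4, -14, 27] -> [4, -14] -> [4, -14] -> -14
  [31, -4, -48, -8, -32, 38, -17, -48] -> [-48, -17, 38, -32, -8, -48, -4, 31] -> [-48, 38, -32, -8, -48, -4] -> [38, -4, -8, -32, -48, -48] -> -48
  [28, 12, 39, -20, 4, 25, -48, -35] -> [-35, -48, 25, 4, -20, 39, 12, 28] -> [-48, 4, -20, 12, 28] -> [28, 12, 4, -20, -48] -> -48
  [15, 28, 9, 34, 39, 15, -31, -17, 1, -21] -> [-21, 1, -17, -31, 15, 39, 34, 9, 28, 15] -> [34, 28] -> [34, 28] -> 28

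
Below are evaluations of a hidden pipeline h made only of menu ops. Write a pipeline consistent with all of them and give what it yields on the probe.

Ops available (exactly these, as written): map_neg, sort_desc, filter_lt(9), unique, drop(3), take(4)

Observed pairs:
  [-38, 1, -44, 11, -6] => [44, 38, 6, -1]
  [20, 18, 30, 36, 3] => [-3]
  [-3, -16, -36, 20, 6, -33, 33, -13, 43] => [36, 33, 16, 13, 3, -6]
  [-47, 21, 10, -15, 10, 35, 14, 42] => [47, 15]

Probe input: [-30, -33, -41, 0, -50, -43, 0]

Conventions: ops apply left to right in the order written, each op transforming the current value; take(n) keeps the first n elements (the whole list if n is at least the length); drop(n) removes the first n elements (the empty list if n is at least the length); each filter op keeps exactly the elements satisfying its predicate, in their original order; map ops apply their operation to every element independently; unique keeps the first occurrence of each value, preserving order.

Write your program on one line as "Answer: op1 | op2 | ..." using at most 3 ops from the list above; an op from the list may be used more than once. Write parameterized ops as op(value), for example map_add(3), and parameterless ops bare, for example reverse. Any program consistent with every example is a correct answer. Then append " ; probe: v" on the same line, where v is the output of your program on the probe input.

filter_lt(9) | map_neg | sort_desc ; probe: [50, 43, 41, 33, 30, 0, 0]

Check, running the answer program on each example:
  [-38, 1, -44, 11, -6] -> [-38, 1, -44, -6] -> [38, -1, 44, 6] -> [44, 38, 6, -1]
  [20, 18, 30, 36, 3] -> [3] -> [-3] -> [-3]
  [-3, -16, -36, 20, 6, -33, 33, -13, 43] -> [-3, -16, -36, 6, -33, -13] -> [3, 16, 36, -6, 33, 13] -> [36, 33, 16, 13, 3, -6]
  [-47, 21, 10, -15, 10, 35, 14, 42] -> [-47, -15] -> [47, 15] -> [47, 15]
  probe: [-30, -33, -41, 0, -50, -43, 0] -> [-30, -33, -41, 0, -50, -43, 0] -> [30, 33, 41, 0, 50, 43, 0] -> [50, 43, 41, 33, 30, 0, 0]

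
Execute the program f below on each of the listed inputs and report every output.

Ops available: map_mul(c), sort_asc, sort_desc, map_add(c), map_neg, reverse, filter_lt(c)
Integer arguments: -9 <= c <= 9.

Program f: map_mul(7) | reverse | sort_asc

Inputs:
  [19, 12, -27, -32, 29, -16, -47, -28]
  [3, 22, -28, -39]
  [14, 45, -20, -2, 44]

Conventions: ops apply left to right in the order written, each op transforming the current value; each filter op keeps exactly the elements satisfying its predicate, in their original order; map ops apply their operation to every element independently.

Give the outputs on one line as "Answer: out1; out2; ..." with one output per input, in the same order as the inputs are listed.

Execution, op by op:
  [19, 12, -27, -32, 29, -16, -47, -28] -> [133, 84, -189, -224, 203, -112, -329, -196] -> [-196, -329, -112, 203, -224, -189, 84, 133] -> [-329, -224, -196, -189, -112, 84, 133, 203]
  [3, 22, -28, -39] -> [21, 154, -196, -273] -> [-273, -196, 154, 21] -> [-273, -196, 21, 154]
  [14, 45, -20, -2, 44] -> [98, 315, -140, -14, 308] -> [308, -14, -140, 315, 98] -> [-140, -14, 98, 308, 315]

[-329, -224, -196, -189, -112, 84, 133, 203]; [-273, -196, 21, 154]; [-140, -14, 98, 308, 315]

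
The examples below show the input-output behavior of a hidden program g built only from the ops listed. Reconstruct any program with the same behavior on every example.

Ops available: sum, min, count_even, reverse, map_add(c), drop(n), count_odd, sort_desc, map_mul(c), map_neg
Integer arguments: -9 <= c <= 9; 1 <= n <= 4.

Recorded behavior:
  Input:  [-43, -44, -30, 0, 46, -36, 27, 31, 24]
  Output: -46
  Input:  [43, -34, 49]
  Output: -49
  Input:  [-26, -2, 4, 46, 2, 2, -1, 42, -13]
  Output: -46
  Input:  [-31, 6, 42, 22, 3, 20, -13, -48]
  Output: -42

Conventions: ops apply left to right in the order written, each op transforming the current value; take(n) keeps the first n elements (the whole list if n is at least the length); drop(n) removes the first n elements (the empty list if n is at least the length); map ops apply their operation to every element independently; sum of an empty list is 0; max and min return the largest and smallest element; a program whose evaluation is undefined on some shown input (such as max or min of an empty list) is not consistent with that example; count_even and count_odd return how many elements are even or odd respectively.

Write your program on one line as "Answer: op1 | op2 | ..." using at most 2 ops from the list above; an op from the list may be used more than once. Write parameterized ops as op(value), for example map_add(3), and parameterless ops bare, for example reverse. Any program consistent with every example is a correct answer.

map_mul(-1) | min

Check, running the answer program on each example:
  [-43, -44, -30, 0, 46, -36, 27, 31, 24] -> [43, 44, 30, 0, -46, 36, -27, -31, -24] -> -46
  [43, -34, 49] -> [-43, 34, -49] -> -49
  [-26, -2, 4, 46, 2, 2, -1, 42, -13] -> [26, 2, -4, -46, -2, -2, 1, -42, 13] -> -46
  [-31, 6, 42, 22, 3, 20, -13, -48] -> [31, -6, -42, -22, -3, -20, 13, 48] -> -42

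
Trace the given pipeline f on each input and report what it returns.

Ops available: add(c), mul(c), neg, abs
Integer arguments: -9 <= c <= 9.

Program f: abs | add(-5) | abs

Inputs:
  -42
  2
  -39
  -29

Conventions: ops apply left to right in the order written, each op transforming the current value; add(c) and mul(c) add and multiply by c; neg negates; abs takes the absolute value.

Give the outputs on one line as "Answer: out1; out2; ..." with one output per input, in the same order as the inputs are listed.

37; 3; 34; 24

Execution, op by op:
  -42 -> 42 -> 37 -> 37
  2 -> 2 -> -3 -> 3
  -39 -> 39 -> 34 -> 34
  -29 -> 29 -> 24 -> 24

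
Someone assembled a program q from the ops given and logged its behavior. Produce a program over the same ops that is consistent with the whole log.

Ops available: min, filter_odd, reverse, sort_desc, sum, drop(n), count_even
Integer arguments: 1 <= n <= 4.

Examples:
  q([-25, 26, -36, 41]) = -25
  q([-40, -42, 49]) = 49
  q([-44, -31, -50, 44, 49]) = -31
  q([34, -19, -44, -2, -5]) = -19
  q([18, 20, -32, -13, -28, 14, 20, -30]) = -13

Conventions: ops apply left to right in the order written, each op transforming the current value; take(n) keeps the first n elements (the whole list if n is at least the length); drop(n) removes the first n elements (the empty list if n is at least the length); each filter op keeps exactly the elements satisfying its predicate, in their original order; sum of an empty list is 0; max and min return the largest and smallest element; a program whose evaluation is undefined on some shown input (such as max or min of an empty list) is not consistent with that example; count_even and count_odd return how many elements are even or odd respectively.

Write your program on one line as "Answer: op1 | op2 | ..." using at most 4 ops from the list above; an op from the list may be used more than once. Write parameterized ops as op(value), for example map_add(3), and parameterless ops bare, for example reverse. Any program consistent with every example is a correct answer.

filter_odd | reverse | min

Check, running the answer program on each example:
  [-25, 26, -36, 41] -> [-25, 41] -> [41, -25] -> -25
  [-40, -42, 49] -> [49] -> [49] -> 49
  [-44, -31, -50, 44, 49] -> [-31, 49] -> [49, -31] -> -31
  [34, -19, -44, -2, -5] -> [-19, -5] -> [-5, -19] -> -19
  [18, 20, -32, -13, -28, 14, 20, -30] -> [-13] -> [-13] -> -13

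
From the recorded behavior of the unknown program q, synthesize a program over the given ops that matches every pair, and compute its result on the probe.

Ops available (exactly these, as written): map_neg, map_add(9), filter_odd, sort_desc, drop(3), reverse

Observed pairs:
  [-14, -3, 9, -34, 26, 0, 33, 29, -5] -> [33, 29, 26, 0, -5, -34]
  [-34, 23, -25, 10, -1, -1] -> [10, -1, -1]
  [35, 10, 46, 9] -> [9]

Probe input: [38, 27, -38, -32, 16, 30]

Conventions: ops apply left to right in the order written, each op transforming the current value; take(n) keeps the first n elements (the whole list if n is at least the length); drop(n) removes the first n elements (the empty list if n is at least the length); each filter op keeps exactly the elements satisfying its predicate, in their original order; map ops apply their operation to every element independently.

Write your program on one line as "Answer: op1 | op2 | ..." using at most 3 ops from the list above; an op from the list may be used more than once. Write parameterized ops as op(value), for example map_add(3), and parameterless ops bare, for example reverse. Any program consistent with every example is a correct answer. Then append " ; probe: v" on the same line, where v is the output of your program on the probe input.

drop(3) | reverse | sort_desc ; probe: [30, 16, -32]

Check, running the answer program on each example:
  [-14, -3, 9, -34, 26, 0, 33, 29, -5] -> [-34, 26, 0, 33, 29, -5] -> [-5, 29, 33, 0, 26, -34] -> [33, 29, 26, 0, -5, -34]
  [-34, 23, -25, 10, -1, -1] -> [10, -1, -1] -> [-1, -1, 10] -> [10, -1, -1]
  [35, 10, 46, 9] -> [9] -> [9] -> [9]
  probe: [38, 27, -38, -32, 16, 30] -> [-32, 16, 30] -> [30, 16, -32] -> [30, 16, -32]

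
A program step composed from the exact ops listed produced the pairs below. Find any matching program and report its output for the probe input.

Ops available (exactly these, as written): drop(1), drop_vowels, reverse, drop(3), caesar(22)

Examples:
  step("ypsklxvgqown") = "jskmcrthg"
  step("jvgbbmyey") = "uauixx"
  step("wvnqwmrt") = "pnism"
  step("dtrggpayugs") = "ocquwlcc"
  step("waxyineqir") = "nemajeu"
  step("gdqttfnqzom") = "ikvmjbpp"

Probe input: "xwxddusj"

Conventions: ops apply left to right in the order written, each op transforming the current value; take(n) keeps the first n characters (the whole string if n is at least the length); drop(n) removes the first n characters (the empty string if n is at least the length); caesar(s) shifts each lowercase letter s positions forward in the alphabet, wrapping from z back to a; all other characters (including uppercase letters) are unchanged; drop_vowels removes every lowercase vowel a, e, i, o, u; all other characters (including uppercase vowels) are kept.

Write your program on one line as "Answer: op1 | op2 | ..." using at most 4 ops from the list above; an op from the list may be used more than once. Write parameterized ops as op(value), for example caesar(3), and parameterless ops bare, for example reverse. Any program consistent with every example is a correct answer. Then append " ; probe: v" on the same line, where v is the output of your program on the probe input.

caesar(22) | drop(3) | reverse ; probe: "foqzz"

Check, running the answer program on each example:
  "ypsklxvgqown" -> "uloghtrcmksj" -> "ghtrcmksj" -> "jskmcrthg"
  "jvgbbmyey" -> "frcxxiuau" -> "xxiuau" -> "uauixx"
  "wvnqwmrt" -> "srjmsinp" -> "msinp" -> "pnism"
  "dtrggpayugs" -> "zpncclwuqco" -> "cclwuqco" -> "ocquwlcc"
  "waxyineqir" -> "swtuejamen" -> "uejamen" -> "nemajeu"
  "gdqttfnqzom" -> "czmppbjmvki" -> "ppbjmvki" -> "ikvmjbpp"
  probe: "xwxddusj" -> "tstzzqof" -> "zzqof" -> "foqzz"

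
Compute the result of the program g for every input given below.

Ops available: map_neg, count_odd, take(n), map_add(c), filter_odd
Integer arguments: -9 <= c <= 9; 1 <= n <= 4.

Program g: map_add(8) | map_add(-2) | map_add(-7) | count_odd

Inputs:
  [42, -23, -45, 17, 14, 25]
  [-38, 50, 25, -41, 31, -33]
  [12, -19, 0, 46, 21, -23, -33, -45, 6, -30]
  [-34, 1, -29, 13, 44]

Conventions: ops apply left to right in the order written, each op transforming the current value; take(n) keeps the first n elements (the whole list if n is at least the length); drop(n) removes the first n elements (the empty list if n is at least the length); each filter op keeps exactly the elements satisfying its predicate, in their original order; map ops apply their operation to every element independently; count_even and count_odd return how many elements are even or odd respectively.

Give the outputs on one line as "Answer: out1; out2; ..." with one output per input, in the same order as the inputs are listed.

2; 2; 5; 2

Execution, op by op:
  [42, -23, -45, 17, 14, 25] -> [50, -15, -37, 25, 22, 33] -> [48, -17, -39, 23, 20, 31] -> [41, -24, -46, 16, 13, 24] -> 2
  [-38, 50, 25, -41, 31, -33] -> [-30, 58, 33, -33, 39, -25] -> [-32, 56, 31, -35, 37, -27] -> [-39, 49, 24, -42, 30, -34] -> 2
  [12, -19, 0, 46, 21, -23, -33, -45, 6, -30] -> [20, -11, 8, 54, 29, -15, -25, -37, 14, -22] -> [18, -13, 6, 52, 27, -17, -27, -39, 12, -24] -> [11, -20, -1, 45, 20, -24, -34, -46, 5, -31] -> 5
  [-34, 1, -29, 13, 44] -> [-26, 9, -21, 21, 52] -> [-28, 7, -23, 19, 50] -> [-35, 0, -30, 12, 43] -> 2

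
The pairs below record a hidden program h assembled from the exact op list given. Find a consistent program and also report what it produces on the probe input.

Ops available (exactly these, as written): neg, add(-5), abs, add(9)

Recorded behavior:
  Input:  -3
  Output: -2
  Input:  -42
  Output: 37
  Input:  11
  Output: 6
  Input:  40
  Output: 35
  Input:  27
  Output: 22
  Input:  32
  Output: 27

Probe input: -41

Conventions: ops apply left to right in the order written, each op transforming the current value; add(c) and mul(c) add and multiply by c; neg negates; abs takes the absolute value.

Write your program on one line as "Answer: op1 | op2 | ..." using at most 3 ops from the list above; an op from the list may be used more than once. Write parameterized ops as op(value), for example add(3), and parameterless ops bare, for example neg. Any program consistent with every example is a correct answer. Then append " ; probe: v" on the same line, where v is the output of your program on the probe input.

abs | add(-5) ; probe: 36

Check, running the answer program on each example:
  -3 -> 3 -> -2
  -42 -> 42 -> 37
  11 -> 11 -> 6
  40 -> 40 -> 35
  27 -> 27 -> 22
  32 -> 32 -> 27
  probe: -41 -> 41 -> 36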